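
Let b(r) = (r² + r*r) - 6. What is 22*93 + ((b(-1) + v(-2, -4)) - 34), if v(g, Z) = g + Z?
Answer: 2002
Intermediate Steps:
v(g, Z) = Z + g
b(r) = -6 + 2*r² (b(r) = (r² + r²) - 6 = 2*r² - 6 = -6 + 2*r²)
22*93 + ((b(-1) + v(-2, -4)) - 34) = 22*93 + (((-6 + 2*(-1)²) + (-4 - 2)) - 34) = 2046 + (((-6 + 2*1) - 6) - 34) = 2046 + (((-6 + 2) - 6) - 34) = 2046 + ((-4 - 6) - 34) = 2046 + (-10 - 34) = 2046 - 44 = 2002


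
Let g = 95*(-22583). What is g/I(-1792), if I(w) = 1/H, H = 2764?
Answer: -5929844140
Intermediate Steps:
I(w) = 1/2764
g = -2145385
g/I(-1792) = -2145385/1/2764 = -2145385*2764 = -5929844140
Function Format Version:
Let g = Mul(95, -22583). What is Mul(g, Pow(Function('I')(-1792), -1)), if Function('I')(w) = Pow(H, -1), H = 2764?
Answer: -5929844140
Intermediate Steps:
Function('I')(w) = Rational(1, 2764) (Function('I')(w) = Pow(2764, -1) = Rational(1, 2764))
g = -2145385
Mul(g, Pow(Function('I')(-1792), -1)) = Mul(-2145385, Pow(Rational(1, 2764), -1)) = Mul(-2145385, 2764) = -5929844140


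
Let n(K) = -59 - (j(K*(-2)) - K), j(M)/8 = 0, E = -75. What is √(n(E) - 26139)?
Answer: I*√26273 ≈ 162.09*I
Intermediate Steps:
j(M) = 0 (j(M) = 8*0 = 0)
n(K) = -59 + K (n(K) = -59 - (0 - K) = -59 - (-1)*K = -59 + K)
√(n(E) - 26139) = √((-59 - 75) - 26139) = √(-134 - 26139) = √(-26273) = I*√26273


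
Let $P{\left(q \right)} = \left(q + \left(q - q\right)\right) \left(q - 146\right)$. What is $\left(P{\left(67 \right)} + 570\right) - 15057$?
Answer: $-19780$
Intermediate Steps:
$P{\left(q \right)} = q \left(-146 + q\right)$ ($P{\left(q \right)} = \left(q + 0\right) \left(-146 + q\right) = q \left(-146 + q\right)$)
$\left(P{\left(67 \right)} + 570\right) - 15057 = \left(67 \left(-146 + 67\right) + 570\right) - 15057 = \left(67 \left(-79\right) + 570\right) - 15057 = \left(-5293 + 570\right) - 15057 = -4723 - 15057 = -19780$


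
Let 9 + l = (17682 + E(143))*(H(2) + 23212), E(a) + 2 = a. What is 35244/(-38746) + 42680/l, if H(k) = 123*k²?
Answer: -7444051981586/8184634967859 ≈ -0.90952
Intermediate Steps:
E(a) = -2 + a
l = 422476383 (l = -9 + (17682 + (-2 + 143))*(123*2² + 23212) = -9 + (17682 + 141)*(123*4 + 23212) = -9 + 17823*(492 + 23212) = -9 + 17823*23704 = -9 + 422476392 = 422476383)
35244/(-38746) + 42680/l = 35244/(-38746) + 42680/422476383 = 35244*(-1/38746) + 42680*(1/422476383) = -17622/19373 + 42680/422476383 = -7444051981586/8184634967859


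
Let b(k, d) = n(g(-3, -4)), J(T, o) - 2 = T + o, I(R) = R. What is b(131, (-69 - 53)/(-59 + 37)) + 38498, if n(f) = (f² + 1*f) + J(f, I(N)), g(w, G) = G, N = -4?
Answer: 38504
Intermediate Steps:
J(T, o) = 2 + T + o (J(T, o) = 2 + (T + o) = 2 + T + o)
n(f) = -2 + f² + 2*f (n(f) = (f² + 1*f) + (2 + f - 4) = (f² + f) + (-2 + f) = (f + f²) + (-2 + f) = -2 + f² + 2*f)
b(k, d) = 6 (b(k, d) = -2 + (-4)² + 2*(-4) = -2 + 16 - 8 = 6)
b(131, (-69 - 53)/(-59 + 37)) + 38498 = 6 + 38498 = 38504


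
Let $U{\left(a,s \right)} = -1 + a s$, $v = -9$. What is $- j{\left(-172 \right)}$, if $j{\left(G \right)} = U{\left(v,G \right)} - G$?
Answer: $-1719$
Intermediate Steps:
$j{\left(G \right)} = -1 - 10 G$ ($j{\left(G \right)} = \left(-1 - 9 G\right) - G = -1 - 10 G$)
$- j{\left(-172 \right)} = - (-1 - -1720) = - (-1 + 1720) = \left(-1\right) 1719 = -1719$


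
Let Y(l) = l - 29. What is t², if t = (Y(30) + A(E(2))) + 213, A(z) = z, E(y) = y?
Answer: 46656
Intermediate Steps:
Y(l) = -29 + l
t = 216 (t = ((-29 + 30) + 2) + 213 = (1 + 2) + 213 = 3 + 213 = 216)
t² = 216² = 46656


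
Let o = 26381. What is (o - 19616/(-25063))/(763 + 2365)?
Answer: 38894507/4611592 ≈ 8.4341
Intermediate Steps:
(o - 19616/(-25063))/(763 + 2365) = (26381 - 19616/(-25063))/(763 + 2365) = (26381 - 19616*(-1/25063))/3128 = (26381 + 19616/25063)*(1/3128) = (661206619/25063)*(1/3128) = 38894507/4611592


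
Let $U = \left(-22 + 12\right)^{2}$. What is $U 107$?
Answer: $10700$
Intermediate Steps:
$U = 100$ ($U = \left(-10\right)^{2} = 100$)
$U 107 = 100 \cdot 107 = 10700$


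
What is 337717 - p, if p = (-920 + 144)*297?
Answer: 568189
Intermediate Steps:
p = -230472 (p = -776*297 = -230472)
337717 - p = 337717 - 1*(-230472) = 337717 + 230472 = 568189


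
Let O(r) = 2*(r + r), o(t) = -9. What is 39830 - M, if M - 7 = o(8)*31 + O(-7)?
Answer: 40130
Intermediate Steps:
O(r) = 4*r (O(r) = 2*(2*r) = 4*r)
M = -300 (M = 7 + (-9*31 + 4*(-7)) = 7 + (-279 - 28) = 7 - 307 = -300)
39830 - M = 39830 - 1*(-300) = 39830 + 300 = 40130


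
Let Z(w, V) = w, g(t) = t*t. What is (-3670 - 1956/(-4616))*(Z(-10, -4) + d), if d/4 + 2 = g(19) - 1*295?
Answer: -520866993/577 ≈ -9.0272e+5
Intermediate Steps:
g(t) = t**2
d = 256 (d = -8 + 4*(19**2 - 1*295) = -8 + 4*(361 - 295) = -8 + 4*66 = -8 + 264 = 256)
(-3670 - 1956/(-4616))*(Z(-10, -4) + d) = (-3670 - 1956/(-4616))*(-10 + 256) = (-3670 - 1956*(-1/4616))*246 = (-3670 + 489/1154)*246 = -4234691/1154*246 = -520866993/577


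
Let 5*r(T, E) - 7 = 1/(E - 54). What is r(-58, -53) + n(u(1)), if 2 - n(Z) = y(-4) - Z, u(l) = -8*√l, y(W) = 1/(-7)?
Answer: -16699/3745 ≈ -4.4590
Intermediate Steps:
y(W) = -⅐
r(T, E) = 7/5 + 1/(5*(-54 + E)) (r(T, E) = 7/5 + 1/(5*(E - 54)) = 7/5 + 1/(5*(-54 + E)))
n(Z) = 15/7 + Z (n(Z) = 2 - (-⅐ - Z) = 2 + (⅐ + Z) = 15/7 + Z)
r(-58, -53) + n(u(1)) = (-377 + 7*(-53))/(5*(-54 - 53)) + (15/7 - 8*√1) = (⅕)*(-377 - 371)/(-107) + (15/7 - 8*1) = (⅕)*(-1/107)*(-748) + (15/7 - 8) = 748/535 - 41/7 = -16699/3745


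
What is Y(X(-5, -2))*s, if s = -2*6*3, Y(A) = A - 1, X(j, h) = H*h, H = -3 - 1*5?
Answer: -540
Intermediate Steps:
H = -8 (H = -3 - 5 = -8)
X(j, h) = -8*h
Y(A) = -1 + A
s = -36 (s = -12*3 = -36)
Y(X(-5, -2))*s = (-1 - 8*(-2))*(-36) = (-1 + 16)*(-36) = 15*(-36) = -540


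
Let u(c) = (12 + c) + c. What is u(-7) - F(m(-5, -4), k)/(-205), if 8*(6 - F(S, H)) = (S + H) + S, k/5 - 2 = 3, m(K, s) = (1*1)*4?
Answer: -653/328 ≈ -1.9909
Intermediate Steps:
m(K, s) = 4 (m(K, s) = 1*4 = 4)
k = 25 (k = 10 + 5*3 = 10 + 15 = 25)
F(S, H) = 6 - S/4 - H/8 (F(S, H) = 6 - ((S + H) + S)/8 = 6 - ((H + S) + S)/8 = 6 - (H + 2*S)/8 = 6 + (-S/4 - H/8) = 6 - S/4 - H/8)
u(c) = 12 + 2*c
u(-7) - F(m(-5, -4), k)/(-205) = (12 + 2*(-7)) - (6 - ¼*4 - ⅛*25)/(-205) = (12 - 14) - (6 - 1 - 25/8)*(-1)/205 = -2 - 15*(-1)/(8*205) = -2 - 1*(-3/328) = -2 + 3/328 = -653/328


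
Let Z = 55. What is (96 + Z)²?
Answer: 22801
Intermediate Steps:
(96 + Z)² = (96 + 55)² = 151² = 22801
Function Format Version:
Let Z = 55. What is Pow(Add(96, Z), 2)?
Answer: 22801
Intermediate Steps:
Pow(Add(96, Z), 2) = Pow(Add(96, 55), 2) = Pow(151, 2) = 22801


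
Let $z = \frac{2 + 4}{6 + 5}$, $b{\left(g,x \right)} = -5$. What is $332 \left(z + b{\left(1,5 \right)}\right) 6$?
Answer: $- \frac{97608}{11} \approx -8873.5$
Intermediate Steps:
$z = \frac{6}{11} \approx 0.54545$
$332 \left(z + b{\left(1,5 \right)}\right) 6 = 332 \left(\frac{6}{11} - 5\right) 6 = 332 \left(\left(- \frac{49}{11}\right) 6\right) = 332 \left(- \frac{294}{11}\right) = - \frac{97608}{11}$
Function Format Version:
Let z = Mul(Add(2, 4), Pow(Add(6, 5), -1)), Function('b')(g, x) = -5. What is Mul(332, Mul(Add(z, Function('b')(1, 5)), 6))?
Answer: Rational(-97608, 11) ≈ -8873.5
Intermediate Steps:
z = Rational(6, 11) (z = Mul(6, Pow(11, -1)) = Mul(6, Rational(1, 11)) = Rational(6, 11) ≈ 0.54545)
Mul(332, Mul(Add(z, Function('b')(1, 5)), 6)) = Mul(332, Mul(Add(Rational(6, 11), -5), 6)) = Mul(332, Mul(Rational(-49, 11), 6)) = Mul(332, Rational(-294, 11)) = Rational(-97608, 11)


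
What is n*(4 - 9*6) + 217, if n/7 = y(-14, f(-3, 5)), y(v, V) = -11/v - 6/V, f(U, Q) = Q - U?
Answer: 409/2 ≈ 204.50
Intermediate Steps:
n = 1/4 (n = 7*(-11/(-14) - 6/(5 - 1*(-3))) = 7*(-11*(-1/14) - 6/(5 + 3)) = 7*(11/14 - 6/8) = 7*(11/14 - 6*1/8) = 7*(11/14 - 3/4) = 7*(1/28) = 1/4 ≈ 0.25000)
n*(4 - 9*6) + 217 = (4 - 9*6)/4 + 217 = (4 - 54)/4 + 217 = (1/4)*(-50) + 217 = -25/2 + 217 = 409/2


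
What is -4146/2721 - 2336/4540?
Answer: -2098258/1029445 ≈ -2.0382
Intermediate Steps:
-4146/2721 - 2336/4540 = -4146*1/2721 - 2336*1/4540 = -1382/907 - 584/1135 = -2098258/1029445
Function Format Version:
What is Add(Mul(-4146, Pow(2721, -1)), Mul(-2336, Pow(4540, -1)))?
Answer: Rational(-2098258, 1029445) ≈ -2.0382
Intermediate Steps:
Add(Mul(-4146, Pow(2721, -1)), Mul(-2336, Pow(4540, -1))) = Add(Mul(-4146, Rational(1, 2721)), Mul(-2336, Rational(1, 4540))) = Add(Rational(-1382, 907), Rational(-584, 1135)) = Rational(-2098258, 1029445)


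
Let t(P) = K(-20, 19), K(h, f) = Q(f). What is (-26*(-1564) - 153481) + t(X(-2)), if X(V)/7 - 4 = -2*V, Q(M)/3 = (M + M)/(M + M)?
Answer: -112814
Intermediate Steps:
Q(M) = 3 (Q(M) = 3*((M + M)/(M + M)) = 3*((2*M)/((2*M))) = 3*((2*M)*(1/(2*M))) = 3*1 = 3)
K(h, f) = 3
X(V) = 28 - 14*V (X(V) = 28 + 7*(-2*V) = 28 - 14*V)
t(P) = 3
(-26*(-1564) - 153481) + t(X(-2)) = (-26*(-1564) - 153481) + 3 = (40664 - 153481) + 3 = -112817 + 3 = -112814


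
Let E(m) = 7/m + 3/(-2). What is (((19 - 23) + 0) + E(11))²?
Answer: 11449/484 ≈ 23.655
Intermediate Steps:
E(m) = -3/2 + 7/m (E(m) = 7/m + 3*(-½) = 7/m - 3/2 = -3/2 + 7/m)
(((19 - 23) + 0) + E(11))² = (((19 - 23) + 0) + (-3/2 + 7/11))² = ((-4 + 0) + (-3/2 + 7*(1/11)))² = (-4 + (-3/2 + 7/11))² = (-4 - 19/22)² = (-107/22)² = 11449/484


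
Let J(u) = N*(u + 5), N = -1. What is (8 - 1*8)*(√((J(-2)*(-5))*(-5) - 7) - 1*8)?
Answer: 0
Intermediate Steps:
J(u) = -5 - u (J(u) = -(u + 5) = -(5 + u) = -5 - u)
(8 - 1*8)*(√((J(-2)*(-5))*(-5) - 7) - 1*8) = (8 - 1*8)*(√(((-5 - 1*(-2))*(-5))*(-5) - 7) - 1*8) = (8 - 8)*(√(((-5 + 2)*(-5))*(-5) - 7) - 8) = 0*(√(-3*(-5)*(-5) - 7) - 8) = 0*(√(15*(-5) - 7) - 8) = 0*(√(-75 - 7) - 8) = 0*(√(-82) - 8) = 0*(I*√82 - 8) = 0*(-8 + I*√82) = 0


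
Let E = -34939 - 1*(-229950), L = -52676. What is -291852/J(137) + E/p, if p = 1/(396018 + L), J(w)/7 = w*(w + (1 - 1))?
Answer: 8796810089299994/131383 ≈ 6.6955e+10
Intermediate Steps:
E = 195011 (E = -34939 + 229950 = 195011)
J(w) = 7*w² (J(w) = 7*(w*(w + (1 - 1))) = 7*(w*(w + 0)) = 7*(w*w) = 7*w²)
p = 1/343342 (p = 1/(396018 - 52676) = 1/343342 ≈ 2.9125e-6)
-291852/J(137) + E/p = -291852/(7*137²) + 195011/(1/343342) = -291852/(7*18769) + 195011*343342 = -291852/131383 + 66955466762 = 8796810089299994/131383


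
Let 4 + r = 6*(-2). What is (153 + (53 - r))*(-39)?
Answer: -8658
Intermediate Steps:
r = -16 (r = -4 + 6*(-2) = -4 - 12 = -16)
(153 + (53 - r))*(-39) = (153 + (53 - 1*(-16)))*(-39) = (153 + (53 + 16))*(-39) = (153 + 69)*(-39) = 222*(-39) = -8658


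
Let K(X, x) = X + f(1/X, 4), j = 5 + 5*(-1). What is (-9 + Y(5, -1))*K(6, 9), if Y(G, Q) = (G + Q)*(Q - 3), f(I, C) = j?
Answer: -150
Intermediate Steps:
j = 0 (j = 5 - 5 = 0)
f(I, C) = 0
Y(G, Q) = (-3 + Q)*(G + Q) (Y(G, Q) = (G + Q)*(-3 + Q) = (-3 + Q)*(G + Q))
K(X, x) = X (K(X, x) = X + 0 = X)
(-9 + Y(5, -1))*K(6, 9) = (-9 + ((-1)**2 - 3*5 - 3*(-1) + 5*(-1)))*6 = (-9 + (1 - 15 + 3 - 5))*6 = (-9 - 16)*6 = -25*6 = -150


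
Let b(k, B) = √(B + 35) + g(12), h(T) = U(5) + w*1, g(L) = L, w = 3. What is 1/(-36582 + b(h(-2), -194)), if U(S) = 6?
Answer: -230/8411101 - I*√159/1337365059 ≈ -2.7345e-5 - 9.4286e-9*I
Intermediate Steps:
h(T) = 9 (h(T) = 6 + 3*1 = 6 + 3 = 9)
b(k, B) = 12 + √(35 + B) (b(k, B) = √(B + 35) + 12 = √(35 + B) + 12 = 12 + √(35 + B))
1/(-36582 + b(h(-2), -194)) = 1/(-36582 + (12 + √(35 - 194))) = 1/(-36582 + (12 + √(-159))) = 1/(-36582 + (12 + I*√159)) = 1/(-36570 + I*√159)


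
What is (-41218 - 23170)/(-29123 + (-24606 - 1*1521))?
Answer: 32194/27625 ≈ 1.1654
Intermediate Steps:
(-41218 - 23170)/(-29123 + (-24606 - 1*1521)) = -64388/(-29123 + (-24606 - 1521)) = -64388/(-29123 - 26127) = -64388/(-55250) = -64388*(-1/55250) = 32194/27625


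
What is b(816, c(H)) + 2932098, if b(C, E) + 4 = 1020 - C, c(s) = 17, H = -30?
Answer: 2932298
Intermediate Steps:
b(C, E) = 1016 - C (b(C, E) = -4 + (1020 - C) = 1016 - C)
b(816, c(H)) + 2932098 = (1016 - 1*816) + 2932098 = (1016 - 816) + 2932098 = 200 + 2932098 = 2932298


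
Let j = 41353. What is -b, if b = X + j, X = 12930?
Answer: -54283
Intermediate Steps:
b = 54283 (b = 12930 + 41353 = 54283)
-b = -1*54283 = -54283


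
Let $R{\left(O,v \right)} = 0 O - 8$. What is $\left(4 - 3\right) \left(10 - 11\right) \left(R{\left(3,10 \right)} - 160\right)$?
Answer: $168$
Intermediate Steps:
$R{\left(O,v \right)} = -8$ ($R{\left(O,v \right)} = 0 - 8 = -8$)
$\left(4 - 3\right) \left(10 - 11\right) \left(R{\left(3,10 \right)} - 160\right) = \left(4 - 3\right) \left(10 - 11\right) \left(-8 - 160\right) = \left(4 - 3\right) \left(-1\right) \left(-168\right) = 1 \left(-1\right) \left(-168\right) = \left(-1\right) \left(-168\right) = 168$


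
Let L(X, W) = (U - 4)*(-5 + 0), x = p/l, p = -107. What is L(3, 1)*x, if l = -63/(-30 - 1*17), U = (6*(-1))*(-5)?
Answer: 653770/63 ≈ 10377.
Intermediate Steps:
U = 30 (U = -6*(-5) = 30)
l = 63/47 (l = -63/(-30 - 17) = -63/(-47) = -63*(-1/47) = 63/47 ≈ 1.3404)
x = -5029/63 (x = -107/63/47 = -107*47/63 = -5029/63 ≈ -79.825)
L(X, W) = -130 (L(X, W) = (30 - 4)*(-5 + 0) = 26*(-5) = -130)
L(3, 1)*x = -130*(-5029/63) = 653770/63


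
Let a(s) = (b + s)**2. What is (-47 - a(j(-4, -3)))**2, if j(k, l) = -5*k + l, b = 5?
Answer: 281961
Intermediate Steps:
j(k, l) = l - 5*k
a(s) = (5 + s)**2
(-47 - a(j(-4, -3)))**2 = (-47 - (5 + (-3 - 5*(-4)))**2)**2 = (-47 - (5 + (-3 + 20))**2)**2 = (-47 - (5 + 17)**2)**2 = (-47 - 1*22**2)**2 = (-47 - 1*484)**2 = (-47 - 484)**2 = (-531)**2 = 281961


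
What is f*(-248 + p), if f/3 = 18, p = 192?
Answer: -3024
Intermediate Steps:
f = 54 (f = 3*18 = 54)
f*(-248 + p) = 54*(-248 + 192) = 54*(-56) = -3024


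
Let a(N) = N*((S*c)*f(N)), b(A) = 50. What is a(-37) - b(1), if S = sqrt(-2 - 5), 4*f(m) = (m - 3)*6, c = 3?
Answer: -50 + 6660*I*sqrt(7) ≈ -50.0 + 17621.0*I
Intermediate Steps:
f(m) = -9/2 + 3*m/2 (f(m) = ((m - 3)*6)/4 = ((-3 + m)*6)/4 = (-18 + 6*m)/4 = -9/2 + 3*m/2)
S = I*sqrt(7) (S = sqrt(-7) = I*sqrt(7) ≈ 2.6458*I)
a(N) = 3*I*N*sqrt(7)*(-9/2 + 3*N/2) (a(N) = N*(((I*sqrt(7))*3)*(-9/2 + 3*N/2)) = N*((3*I*sqrt(7))*(-9/2 + 3*N/2)) = N*(3*I*sqrt(7)*(-9/2 + 3*N/2)) = 3*I*N*sqrt(7)*(-9/2 + 3*N/2))
a(-37) - b(1) = (9/2)*I*(-37)*sqrt(7)*(-3 - 37) - 1*50 = (9/2)*I*(-37)*sqrt(7)*(-40) - 50 = 6660*I*sqrt(7) - 50 = -50 + 6660*I*sqrt(7)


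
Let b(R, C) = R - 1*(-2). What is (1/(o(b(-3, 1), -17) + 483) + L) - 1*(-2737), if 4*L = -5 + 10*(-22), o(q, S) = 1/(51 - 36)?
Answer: 38849459/14492 ≈ 2680.8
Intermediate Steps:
b(R, C) = 2 + R (b(R, C) = R + 2 = 2 + R)
o(q, S) = 1/15
L = -225/4 (L = (-5 + 10*(-22))/4 = (-5 - 220)/4 = (¼)*(-225) = -225/4 ≈ -56.250)
(1/(o(b(-3, 1), -17) + 483) + L) - 1*(-2737) = (1/(1/15 + 483) - 225/4) - 1*(-2737) = (1/(7246/15) - 225/4) + 2737 = (15/7246 - 225/4) + 2737 = -815145/14492 + 2737 = 38849459/14492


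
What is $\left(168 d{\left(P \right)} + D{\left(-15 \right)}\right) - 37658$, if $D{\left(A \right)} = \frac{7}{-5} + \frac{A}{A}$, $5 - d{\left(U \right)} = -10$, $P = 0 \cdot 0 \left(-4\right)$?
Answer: $- \frac{175692}{5} \approx -35138.0$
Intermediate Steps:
$P = 0$ ($P = 0 \left(-4\right) = 0$)
$d{\left(U \right)} = 15$ ($d{\left(U \right)} = 5 - -10 = 5 + 10 = 15$)
$D{\left(A \right)} = - \frac{2}{5}$ ($D{\left(A \right)} = 7 \left(- \frac{1}{5}\right) + 1 = - \frac{7}{5} + 1 = - \frac{2}{5}$)
$\left(168 d{\left(P \right)} + D{\left(-15 \right)}\right) - 37658 = \left(168 \cdot 15 - \frac{2}{5}\right) - 37658 = \left(2520 - \frac{2}{5}\right) - 37658 = \frac{12598}{5} - 37658 = - \frac{175692}{5}$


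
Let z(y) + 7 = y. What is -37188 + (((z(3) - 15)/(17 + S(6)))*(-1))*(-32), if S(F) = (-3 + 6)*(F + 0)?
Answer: -1302188/35 ≈ -37205.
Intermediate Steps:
z(y) = -7 + y
S(F) = 3*F
-37188 + (((z(3) - 15)/(17 + S(6)))*(-1))*(-32) = -37188 + ((((-7 + 3) - 15)/(17 + 3*6))*(-1))*(-32) = -37188 + (((-4 - 15)/(17 + 18))*(-1))*(-32) = -37188 + (-19/35*(-1))*(-32) = -37188 + (-19*1/35*(-1))*(-32) = -37188 - 19/35*(-1)*(-32) = -37188 + (19/35)*(-32) = -37188 - 608/35 = -1302188/35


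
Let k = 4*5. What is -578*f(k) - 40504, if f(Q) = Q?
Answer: -52064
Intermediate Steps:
k = 20
-578*f(k) - 40504 = -578*20 - 40504 = -11560 - 40504 = -52064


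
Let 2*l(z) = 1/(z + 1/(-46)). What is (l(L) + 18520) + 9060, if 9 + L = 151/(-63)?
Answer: 912648331/33091 ≈ 27580.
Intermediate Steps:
L = -718/63 (L = -9 + 151/(-63) = -9 + 151*(-1/63) = -9 - 151/63 = -718/63 ≈ -11.397)
l(z) = 1/(2*(-1/46 + z)) (l(z) = 1/(2*(z + 1/(-46))) = 1/(2*(z - 1/46)) = 1/(2*(-1/46 + z)))
(l(L) + 18520) + 9060 = (23/(-1 + 46*(-718/63)) + 18520) + 9060 = (23/(-1 - 33028/63) + 18520) + 9060 = (23/(-33091/63) + 18520) + 9060 = (23*(-63/33091) + 18520) + 9060 = (-1449/33091 + 18520) + 9060 = 612843871/33091 + 9060 = 912648331/33091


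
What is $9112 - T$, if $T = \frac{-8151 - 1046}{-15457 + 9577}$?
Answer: $\frac{53569363}{5880} \approx 9110.4$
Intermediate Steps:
$T = \frac{9197}{5880}$ ($T = - \frac{9197}{-5880} = \left(-9197\right) \left(- \frac{1}{5880}\right) = \frac{9197}{5880} \approx 1.5641$)
$9112 - T = 9112 - \frac{9197}{5880} = \frac{53569363}{5880}$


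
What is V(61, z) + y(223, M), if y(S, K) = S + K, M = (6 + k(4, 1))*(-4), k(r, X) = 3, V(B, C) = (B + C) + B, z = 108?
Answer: 417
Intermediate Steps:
V(B, C) = C + 2*B
M = -36 (M = (6 + 3)*(-4) = 9*(-4) = -36)
y(S, K) = K + S
V(61, z) + y(223, M) = (108 + 2*61) + (-36 + 223) = (108 + 122) + 187 = 230 + 187 = 417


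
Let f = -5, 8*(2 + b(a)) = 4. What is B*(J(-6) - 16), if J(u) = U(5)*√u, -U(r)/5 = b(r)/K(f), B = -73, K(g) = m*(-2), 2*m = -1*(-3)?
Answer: 1168 + 365*I*√6/2 ≈ 1168.0 + 447.03*I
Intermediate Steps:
m = 3/2 (m = (-1*(-3))/2 = (½)*3 = 3/2 ≈ 1.5000)
b(a) = -3/2 (b(a) = -2 + (⅛)*4 = -2 + ½ = -3/2)
K(g) = -3 (K(g) = (3/2)*(-2) = -3)
U(r) = -5/2 (U(r) = -(-15)/(2*(-3)) = -(-15)*(-1)/(2*3) = -5*½ = -5/2)
J(u) = -5*√u/2
B*(J(-6) - 16) = -73*(-5*I*√6/2 - 16) = -73*(-16 - 5*I*√6/2) = 1168 + 365*I*√6/2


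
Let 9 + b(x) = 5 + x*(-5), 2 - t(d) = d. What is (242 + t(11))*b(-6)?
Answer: 6058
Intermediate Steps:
t(d) = 2 - d
b(x) = -4 - 5*x (b(x) = -9 + (5 + x*(-5)) = -9 + (5 - 5*x) = -4 - 5*x)
(242 + t(11))*b(-6) = (242 + (2 - 1*11))*(-4 - 5*(-6)) = (242 + (2 - 11))*(-4 + 30) = (242 - 9)*26 = 233*26 = 6058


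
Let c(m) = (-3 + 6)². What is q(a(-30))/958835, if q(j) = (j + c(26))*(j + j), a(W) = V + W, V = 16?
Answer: 28/191767 ≈ 0.00014601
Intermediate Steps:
a(W) = 16 + W
c(m) = 9 (c(m) = 3² = 9)
q(j) = 2*j*(9 + j) (q(j) = (j + 9)*(j + j) = (9 + j)*(2*j) = 2*j*(9 + j))
q(a(-30))/958835 = (2*(16 - 30)*(9 + (16 - 30)))/958835 = (2*(-14)*(9 - 14))*(1/958835) = (2*(-14)*(-5))*(1/958835) = 140*(1/958835) = 28/191767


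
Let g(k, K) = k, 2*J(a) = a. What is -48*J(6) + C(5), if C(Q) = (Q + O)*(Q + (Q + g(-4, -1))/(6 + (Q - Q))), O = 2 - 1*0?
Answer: -647/6 ≈ -107.83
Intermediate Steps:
J(a) = a/2
O = 2 (O = 2 + 0 = 2)
C(Q) = (2 + Q)*(-⅔ + 7*Q/6) (C(Q) = (Q + 2)*(Q + (Q - 4)/(6 + (Q - Q))) = (2 + Q)*(Q + (-4 + Q)/(6 + 0)) = (2 + Q)*(Q + (-4 + Q)/6) = (2 + Q)*(Q + (-4 + Q)*(⅙)) = (2 + Q)*(Q + (-⅔ + Q/6)) = (2 + Q)*(-⅔ + 7*Q/6))
-48*J(6) + C(5) = -24*6 + (-4/3 + (5/3)*5 + (7/6)*5²) = -48*3 + (-4/3 + 25/3 + (7/6)*25) = -144 + (-4/3 + 25/3 + 175/6) = -144 + 217/6 = -647/6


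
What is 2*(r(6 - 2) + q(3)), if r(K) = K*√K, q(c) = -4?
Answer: 8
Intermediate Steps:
r(K) = K^(3/2)
2*(r(6 - 2) + q(3)) = 2*((6 - 2)^(3/2) - 4) = 2*(4^(3/2) - 4) = 2*(8 - 4) = 2*4 = 8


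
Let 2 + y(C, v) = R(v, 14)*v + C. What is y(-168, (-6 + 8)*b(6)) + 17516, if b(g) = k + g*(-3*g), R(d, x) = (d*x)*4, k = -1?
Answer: 2678690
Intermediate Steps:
R(d, x) = 4*d*x
b(g) = -1 - 3*g² (b(g) = -1 + g*(-3*g) = -1 - 3*g²)
y(C, v) = -2 + C + 56*v² (y(C, v) = -2 + ((4*v*14)*v + C) = -2 + ((56*v)*v + C) = -2 + (56*v² + C) = -2 + (C + 56*v²) = -2 + C + 56*v²)
y(-168, (-6 + 8)*b(6)) + 17516 = (-2 - 168 + 56*((-6 + 8)*(-1 - 3*6²))²) + 17516 = (-2 - 168 + 56*(2*(-1 - 3*36))²) + 17516 = (-2 - 168 + 56*(2*(-1 - 108))²) + 17516 = (-2 - 168 + 56*(2*(-109))²) + 17516 = (-2 - 168 + 56*(-218)²) + 17516 = (-2 - 168 + 56*47524) + 17516 = (-2 - 168 + 2661344) + 17516 = 2661174 + 17516 = 2678690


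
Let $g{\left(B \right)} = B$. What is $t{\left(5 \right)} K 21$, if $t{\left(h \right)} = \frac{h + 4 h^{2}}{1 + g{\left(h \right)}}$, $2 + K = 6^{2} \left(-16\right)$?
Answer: $-212415$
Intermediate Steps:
$K = -578$ ($K = -2 + 6^{2} \left(-16\right) = -2 + 36 \left(-16\right) = -2 - 576 = -578$)
$t{\left(h \right)} = \frac{h + 4 h^{2}}{1 + h}$
$t{\left(5 \right)} K 21 = \frac{5 \left(1 + 4 \cdot 5\right)}{1 + 5} \left(-578\right) 21 = \frac{5 \left(1 + 20\right)}{6} \left(-578\right) 21 = 5 \cdot \frac{1}{6} \cdot 21 \left(-578\right) 21 = \frac{35}{2} \left(-578\right) 21 = \left(-10115\right) 21 = -212415$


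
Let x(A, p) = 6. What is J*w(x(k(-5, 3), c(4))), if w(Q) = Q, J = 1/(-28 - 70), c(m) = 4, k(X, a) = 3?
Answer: -3/49 ≈ -0.061224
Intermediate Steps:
J = -1/98 (J = 1/(-98) = -1/98 ≈ -0.010204)
J*w(x(k(-5, 3), c(4))) = -1/98*6 = -3/49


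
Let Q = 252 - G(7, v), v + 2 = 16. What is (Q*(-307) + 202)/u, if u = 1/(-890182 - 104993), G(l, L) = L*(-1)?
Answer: 81066955500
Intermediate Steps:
v = 14 (v = -2 + 16 = 14)
G(l, L) = -L
Q = 266 (Q = 252 - (-1)*14 = 252 - 1*(-14) = 252 + 14 = 266)
u = -1/995175 (u = 1/(-995175) = -1/995175 ≈ -1.0048e-6)
(Q*(-307) + 202)/u = (266*(-307) + 202)/(-1/995175) = (-81662 + 202)*(-995175) = -81460*(-995175) = 81066955500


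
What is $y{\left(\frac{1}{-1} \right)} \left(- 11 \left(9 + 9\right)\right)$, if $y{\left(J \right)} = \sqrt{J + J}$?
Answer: $- 198 i \sqrt{2} \approx - 280.01 i$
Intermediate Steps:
$y{\left(J \right)} = \sqrt{2} \sqrt{J}$ ($y{\left(J \right)} = \sqrt{2 J} = \sqrt{2} \sqrt{J}$)
$y{\left(\frac{1}{-1} \right)} \left(- 11 \left(9 + 9\right)\right) = \sqrt{2} \sqrt{\frac{1}{-1}} \left(- 11 \left(9 + 9\right)\right) = \sqrt{2} \sqrt{-1} \left(\left(-11\right) 18\right) = \sqrt{2} i \left(-198\right) = i \sqrt{2} \left(-198\right) = - 198 i \sqrt{2}$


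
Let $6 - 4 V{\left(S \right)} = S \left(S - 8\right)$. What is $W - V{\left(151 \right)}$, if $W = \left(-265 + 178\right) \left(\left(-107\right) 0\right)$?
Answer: $\frac{21587}{4} \approx 5396.8$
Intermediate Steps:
$W = 0$ ($W = \left(-87\right) 0 = 0$)
$V{\left(S \right)} = \frac{3}{2} - \frac{S \left(-8 + S\right)}{4}$ ($V{\left(S \right)} = \frac{3}{2} - \frac{S \left(S - 8\right)}{4} = \frac{3}{2} - \frac{S \left(-8 + S\right)}{4}$)
$W - V{\left(151 \right)} = 0 - \left(\frac{3}{2} + 2 \cdot 151 - \frac{151^{2}}{4}\right) = 0 - \left(\frac{3}{2} + 302 - \frac{22801}{4}\right) = 0 - - \frac{21587}{4} = 0 + \frac{21587}{4} = \frac{21587}{4}$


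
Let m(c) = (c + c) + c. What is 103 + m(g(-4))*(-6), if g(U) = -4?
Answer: 175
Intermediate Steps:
m(c) = 3*c (m(c) = 2*c + c = 3*c)
103 + m(g(-4))*(-6) = 103 + (3*(-4))*(-6) = 103 - 12*(-6) = 103 + 72 = 175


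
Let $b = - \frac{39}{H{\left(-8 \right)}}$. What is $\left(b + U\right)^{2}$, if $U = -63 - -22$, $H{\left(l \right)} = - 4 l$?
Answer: $\frac{1825201}{1024} \approx 1782.4$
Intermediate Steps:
$U = -41$ ($U = -63 + 22 = -41$)
$b = - \frac{39}{32}$ ($b = - \frac{39}{\left(-4\right) \left(-8\right)} = - \frac{39}{32} \approx -1.2188$)
$\left(b + U\right)^{2} = \left(- \frac{39}{32} - 41\right)^{2} = \left(- \frac{1351}{32}\right)^{2} = \frac{1825201}{1024}$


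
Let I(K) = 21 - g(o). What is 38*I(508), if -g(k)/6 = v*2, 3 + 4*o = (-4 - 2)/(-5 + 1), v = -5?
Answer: -1482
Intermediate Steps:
o = -3/8 (o = -¾ + ((-4 - 2)/(-5 + 1))/4 = -¾ + (-6/(-4))/4 = -¾ + (-6*(-¼))/4 = -¾ + (¼)*(3/2) = -¾ + 3/8 = -3/8 ≈ -0.37500)
g(k) = 60 (g(k) = -(-30)*2 = -6*(-10) = 60)
I(K) = -39 (I(K) = 21 - 1*60 = 21 - 60 = -39)
38*I(508) = 38*(-39) = -1482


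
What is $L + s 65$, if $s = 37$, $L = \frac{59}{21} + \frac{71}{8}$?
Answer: $\frac{406003}{168} \approx 2416.7$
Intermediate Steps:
$L = \frac{1963}{168}$ ($L = 59 \cdot \frac{1}{21} + 71 \cdot \frac{1}{8} = \frac{59}{21} + \frac{71}{8} = \frac{1963}{168} \approx 11.685$)
$L + s 65 = \frac{1963}{168} + 37 \cdot 65 = \frac{1963}{168} + 2405 = \frac{406003}{168}$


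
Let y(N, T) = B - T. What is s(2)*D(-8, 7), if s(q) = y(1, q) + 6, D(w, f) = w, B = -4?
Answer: 0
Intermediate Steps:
y(N, T) = -4 - T
s(q) = 2 - q (s(q) = (-4 - q) + 6 = 2 - q)
s(2)*D(-8, 7) = (2 - 1*2)*(-8) = (2 - 2)*(-8) = 0*(-8) = 0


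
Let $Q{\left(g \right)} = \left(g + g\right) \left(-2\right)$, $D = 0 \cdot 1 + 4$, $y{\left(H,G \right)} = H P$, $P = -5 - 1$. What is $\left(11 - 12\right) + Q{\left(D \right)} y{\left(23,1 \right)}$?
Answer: $2207$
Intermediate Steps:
$P = -6$
$y{\left(H,G \right)} = - 6 H$ ($y{\left(H,G \right)} = H \left(-6\right) = - 6 H$)
$D = 4$ ($D = 0 + 4 = 4$)
$Q{\left(g \right)} = - 4 g$ ($Q{\left(g \right)} = 2 g \left(-2\right) = - 4 g$)
$\left(11 - 12\right) + Q{\left(D \right)} y{\left(23,1 \right)} = \left(11 - 12\right) + \left(-4\right) 4 \left(\left(-6\right) 23\right) = \left(11 - 12\right) - -2208 = -1 + 2208 = 2207$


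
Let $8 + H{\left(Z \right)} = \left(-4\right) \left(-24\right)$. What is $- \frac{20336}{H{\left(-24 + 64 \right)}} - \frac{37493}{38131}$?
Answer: $- \frac{97341425}{419441} \approx -232.07$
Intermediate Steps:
$H{\left(Z \right)} = 88$ ($H{\left(Z \right)} = -8 - -96 = -8 + 96 = 88$)
$- \frac{20336}{H{\left(-24 + 64 \right)}} - \frac{37493}{38131} = - \frac{20336}{88} - \frac{37493}{38131} = \left(-20336\right) \frac{1}{88} - \frac{37493}{38131} = - \frac{2542}{11} - \frac{37493}{38131} = - \frac{97341425}{419441}$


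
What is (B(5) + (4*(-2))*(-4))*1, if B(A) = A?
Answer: 37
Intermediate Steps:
(B(5) + (4*(-2))*(-4))*1 = (5 + (4*(-2))*(-4))*1 = (5 - 8*(-4))*1 = (5 + 32)*1 = 37*1 = 37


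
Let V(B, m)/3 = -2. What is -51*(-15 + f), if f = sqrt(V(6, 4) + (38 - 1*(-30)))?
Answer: 765 - 51*sqrt(62) ≈ 363.43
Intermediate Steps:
V(B, m) = -6 (V(B, m) = 3*(-2) = -6)
f = sqrt(62) (f = sqrt(-6 + (38 - 1*(-30))) = sqrt(-6 + (38 + 30)) = sqrt(-6 + 68) = sqrt(62) ≈ 7.8740)
-51*(-15 + f) = -51*(-15 + sqrt(62)) = 765 - 51*sqrt(62)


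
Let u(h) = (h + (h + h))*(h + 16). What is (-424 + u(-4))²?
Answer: 322624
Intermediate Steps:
u(h) = 3*h*(16 + h) (u(h) = (h + 2*h)*(16 + h) = (3*h)*(16 + h) = 3*h*(16 + h))
(-424 + u(-4))² = (-424 + 3*(-4)*(16 - 4))² = (-424 + 3*(-4)*12)² = (-424 - 144)² = (-568)² = 322624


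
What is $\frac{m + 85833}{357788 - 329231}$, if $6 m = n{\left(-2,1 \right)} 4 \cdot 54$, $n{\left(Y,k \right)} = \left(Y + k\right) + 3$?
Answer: $\frac{9545}{3173} \approx 3.0082$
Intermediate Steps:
$n{\left(Y,k \right)} = 3 + Y + k$
$m = 72$ ($m = \frac{\left(3 - 2 + 1\right) 4 \cdot 54}{6} = \frac{2 \cdot 4 \cdot 54}{6} = \frac{8 \cdot 54}{6} = \frac{1}{6} \cdot 432 = 72$)
$\frac{m + 85833}{357788 - 329231} = \frac{72 + 85833}{357788 - 329231} = \frac{85905}{28557} = 85905 \cdot \frac{1}{28557} = \frac{9545}{3173}$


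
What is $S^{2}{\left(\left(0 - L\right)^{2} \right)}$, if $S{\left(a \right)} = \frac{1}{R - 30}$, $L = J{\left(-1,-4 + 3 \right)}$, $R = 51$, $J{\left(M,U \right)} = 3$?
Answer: $\frac{1}{441} \approx 0.0022676$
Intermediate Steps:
$L = 3$
$S{\left(a \right)} = \frac{1}{21}$ ($S{\left(a \right)} = \frac{1}{51 - 30} = \frac{1}{21}$)
$S^{2}{\left(\left(0 - L\right)^{2} \right)} = \left(\frac{1}{21}\right)^{2} = \frac{1}{441}$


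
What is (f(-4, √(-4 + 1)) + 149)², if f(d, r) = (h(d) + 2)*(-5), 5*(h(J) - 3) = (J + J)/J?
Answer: 14884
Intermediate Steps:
h(J) = 17/5 (h(J) = 3 + ((J + J)/J)/5 = 3 + ((2*J)/J)/5 = 3 + (⅕)*2 = 3 + ⅖ = 17/5)
f(d, r) = -27 (f(d, r) = (17/5 + 2)*(-5) = (27/5)*(-5) = -27)
(f(-4, √(-4 + 1)) + 149)² = (-27 + 149)² = 122² = 14884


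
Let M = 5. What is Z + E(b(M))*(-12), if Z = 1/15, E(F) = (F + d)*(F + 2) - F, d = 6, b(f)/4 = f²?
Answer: -1928159/15 ≈ -1.2854e+5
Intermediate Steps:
b(f) = 4*f²
E(F) = -F + (2 + F)*(6 + F) (E(F) = (F + 6)*(F + 2) - F = (6 + F)*(2 + F) - F = (2 + F)*(6 + F) - F = -F + (2 + F)*(6 + F))
Z = 1/15 ≈ 0.066667
Z + E(b(M))*(-12) = 1/15 + (12 + (4*5²)² + 7*(4*5²))*(-12) = 1/15 + (12 + (4*25)² + 7*(4*25))*(-12) = 1/15 + (12 + 100² + 7*100)*(-12) = 1/15 + (12 + 10000 + 700)*(-12) = 1/15 + 10712*(-12) = 1/15 - 128544 = -1928159/15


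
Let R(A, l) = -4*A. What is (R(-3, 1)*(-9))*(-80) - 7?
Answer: 8633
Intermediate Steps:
(R(-3, 1)*(-9))*(-80) - 7 = (-4*(-3)*(-9))*(-80) - 7 = (12*(-9))*(-80) - 7 = -108*(-80) - 7 = 8640 - 7 = 8633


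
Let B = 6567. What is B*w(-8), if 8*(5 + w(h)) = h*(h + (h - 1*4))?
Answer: 98505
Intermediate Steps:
w(h) = -5 + h*(-4 + 2*h)/8 (w(h) = -5 + (h*(h + (h - 1*4)))/8 = -5 + (h*(h + (h - 4)))/8 = -5 + (h*(h + (-4 + h)))/8 = -5 + (h*(-4 + 2*h))/8 = -5 + h*(-4 + 2*h)/8)
B*w(-8) = 6567*(-5 - ½*(-8) + (¼)*(-8)²) = 6567*(-5 + 4 + (¼)*64) = 6567*(-5 + 4 + 16) = 6567*15 = 98505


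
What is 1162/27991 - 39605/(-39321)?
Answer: 1154274557/1100634111 ≈ 1.0487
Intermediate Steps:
1162/27991 - 39605/(-39321) = 1162*(1/27991) - 39605*(-1/39321) = 1162/27991 + 39605/39321 = 1154274557/1100634111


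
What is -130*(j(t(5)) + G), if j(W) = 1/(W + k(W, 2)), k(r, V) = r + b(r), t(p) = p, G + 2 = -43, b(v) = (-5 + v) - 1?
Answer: 52520/9 ≈ 5835.6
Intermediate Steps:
b(v) = -6 + v
G = -45 (G = -2 - 43 = -45)
k(r, V) = -6 + 2*r (k(r, V) = r + (-6 + r) = -6 + 2*r)
j(W) = 1/(-6 + 3*W) (j(W) = 1/(W + (-6 + 2*W)) = 1/(-6 + 3*W))
-130*(j(t(5)) + G) = -130*(1/(3*(-2 + 5)) - 45) = -130*((⅓)/3 - 45) = -130*((⅓)*(⅓) - 45) = -130*(⅑ - 45) = -130*(-404/9) = 52520/9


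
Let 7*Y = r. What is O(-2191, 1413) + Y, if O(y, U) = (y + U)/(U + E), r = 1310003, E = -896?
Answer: 677266105/3619 ≈ 1.8714e+5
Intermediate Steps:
O(y, U) = (U + y)/(-896 + U) (O(y, U) = (y + U)/(U - 896) = (U + y)/(-896 + U))
Y = 1310003/7 (Y = (1/7)*1310003 = 1310003/7 ≈ 1.8714e+5)
O(-2191, 1413) + Y = (1413 - 2191)/(-896 + 1413) + 1310003/7 = -778/517 + 1310003/7 = 677266105/3619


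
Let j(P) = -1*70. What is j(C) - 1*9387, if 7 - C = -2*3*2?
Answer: -9457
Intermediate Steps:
C = 19 (C = 7 - (-2*3)*2 = 7 - (-6)*2 = 7 - 1*(-12) = 7 + 12 = 19)
j(P) = -70
j(C) - 1*9387 = -70 - 1*9387 = -70 - 9387 = -9457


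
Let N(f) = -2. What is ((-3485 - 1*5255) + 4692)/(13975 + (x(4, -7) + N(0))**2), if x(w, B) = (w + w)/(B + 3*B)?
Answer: -198352/685031 ≈ -0.28955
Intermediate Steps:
x(w, B) = w/(2*B) (x(w, B) = (2*w)/((4*B)) = (2*w)*(1/(4*B)) = w/(2*B))
((-3485 - 1*5255) + 4692)/(13975 + (x(4, -7) + N(0))**2) = ((-3485 - 1*5255) + 4692)/(13975 + ((1/2)*4/(-7) - 2)**2) = ((-3485 - 5255) + 4692)/(13975 + ((1/2)*4*(-1/7) - 2)**2) = (-8740 + 4692)/(13975 + (-2/7 - 2)**2) = -4048/(13975 + (-16/7)**2) = -4048/(13975 + 256/49) = -4048/685031/49 = -4048*49/685031 = -198352/685031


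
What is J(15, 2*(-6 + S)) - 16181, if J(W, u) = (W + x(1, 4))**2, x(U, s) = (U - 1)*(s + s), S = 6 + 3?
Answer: -15956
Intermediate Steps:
S = 9
x(U, s) = 2*s*(-1 + U) (x(U, s) = (-1 + U)*(2*s) = 2*s*(-1 + U))
J(W, u) = W**2 (J(W, u) = (W + 2*4*(-1 + 1))**2 = (W + 2*4*0)**2 = (W + 0)**2 = W**2)
J(15, 2*(-6 + S)) - 16181 = 15**2 - 16181 = 225 - 16181 = -15956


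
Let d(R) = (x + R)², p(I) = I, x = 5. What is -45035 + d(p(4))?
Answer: -44954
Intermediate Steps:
d(R) = (5 + R)²
-45035 + d(p(4)) = -45035 + (5 + 4)² = -45035 + 9² = -45035 + 81 = -44954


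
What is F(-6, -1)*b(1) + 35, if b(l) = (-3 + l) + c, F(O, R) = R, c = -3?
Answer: 40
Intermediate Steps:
b(l) = -6 + l (b(l) = (-3 + l) - 3 = -6 + l)
F(-6, -1)*b(1) + 35 = -(-6 + 1) + 35 = -1*(-5) + 35 = 5 + 35 = 40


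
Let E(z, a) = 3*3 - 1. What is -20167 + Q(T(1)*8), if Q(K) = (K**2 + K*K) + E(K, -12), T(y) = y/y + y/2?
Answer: -19871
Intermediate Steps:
E(z, a) = 8 (E(z, a) = 9 - 1 = 8)
T(y) = 1 + y/2 (T(y) = 1 + y*(1/2) = 1 + y/2)
Q(K) = 8 + 2*K**2 (Q(K) = (K**2 + K*K) + 8 = (K**2 + K**2) + 8 = 2*K**2 + 8 = 8 + 2*K**2)
-20167 + Q(T(1)*8) = -20167 + (8 + 2*((1 + (1/2)*1)*8)**2) = -20167 + (8 + 2*((1 + 1/2)*8)**2) = -20167 + (8 + 2*((3/2)*8)**2) = -20167 + (8 + 2*12**2) = -20167 + (8 + 2*144) = -20167 + (8 + 288) = -20167 + 296 = -19871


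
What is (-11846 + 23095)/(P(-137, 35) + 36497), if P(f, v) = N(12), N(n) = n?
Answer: 11249/36509 ≈ 0.30812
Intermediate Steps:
P(f, v) = 12
(-11846 + 23095)/(P(-137, 35) + 36497) = (-11846 + 23095)/(12 + 36497) = 11249/36509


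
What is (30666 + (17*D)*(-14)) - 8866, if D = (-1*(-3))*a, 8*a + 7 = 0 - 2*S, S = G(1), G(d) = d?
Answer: 90413/4 ≈ 22603.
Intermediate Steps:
S = 1
a = -9/8 (a = -7/8 + (0 - 2*1)/8 = -7/8 + (0 - 2)/8 = -7/8 + (1/8)*(-2) = -7/8 - 1/4 = -9/8 ≈ -1.1250)
D = -27/8 (D = -1*(-3)*(-9/8) = 3*(-9/8) = -27/8 ≈ -3.3750)
(30666 + (17*D)*(-14)) - 8866 = (30666 + (17*(-27/8))*(-14)) - 8866 = (30666 - 459/8*(-14)) - 8866 = (30666 + 3213/4) - 8866 = 125877/4 - 8866 = 90413/4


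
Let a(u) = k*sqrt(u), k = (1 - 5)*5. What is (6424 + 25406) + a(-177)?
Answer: 31830 - 20*I*sqrt(177) ≈ 31830.0 - 266.08*I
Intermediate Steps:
k = -20 (k = -4*5 = -20)
a(u) = -20*sqrt(u)
(6424 + 25406) + a(-177) = (6424 + 25406) - 20*I*sqrt(177) = 31830 - 20*I*sqrt(177)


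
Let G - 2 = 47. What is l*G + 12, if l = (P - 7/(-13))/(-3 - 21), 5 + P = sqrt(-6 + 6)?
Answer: 3293/156 ≈ 21.109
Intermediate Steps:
G = 49 (G = 2 + 47 = 49)
P = -5 (P = -5 + sqrt(-6 + 6) = -5 + sqrt(0) = -5 + 0 = -5)
l = 29/156 (l = (-5 - 7/(-13))/(-3 - 21) = (-5 - 7*(-1/13))/(-24) = (-5 + 7/13)*(-1/24) = -58/13*(-1/24) = 29/156 ≈ 0.18590)
l*G + 12 = (29/156)*49 + 12 = 1421/156 + 12 = 3293/156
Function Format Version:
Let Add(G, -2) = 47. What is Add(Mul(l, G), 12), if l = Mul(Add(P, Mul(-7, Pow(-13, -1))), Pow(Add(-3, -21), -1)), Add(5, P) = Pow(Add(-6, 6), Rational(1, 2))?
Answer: Rational(3293, 156) ≈ 21.109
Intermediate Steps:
G = 49 (G = Add(2, 47) = 49)
P = -5 (P = Add(-5, Pow(Add(-6, 6), Rational(1, 2))) = Add(-5, Pow(0, Rational(1, 2))) = Add(-5, 0) = -5)
l = Rational(29, 156) (l = Mul(Add(-5, Mul(-7, Pow(-13, -1))), Pow(Add(-3, -21), -1)) = Mul(Add(-5, Mul(-7, Rational(-1, 13))), Pow(-24, -1)) = Mul(Add(-5, Rational(7, 13)), Rational(-1, 24)) = Mul(Rational(-58, 13), Rational(-1, 24)) = Rational(29, 156) ≈ 0.18590)
Add(Mul(l, G), 12) = Add(Mul(Rational(29, 156), 49), 12) = Add(Rational(1421, 156), 12) = Rational(3293, 156)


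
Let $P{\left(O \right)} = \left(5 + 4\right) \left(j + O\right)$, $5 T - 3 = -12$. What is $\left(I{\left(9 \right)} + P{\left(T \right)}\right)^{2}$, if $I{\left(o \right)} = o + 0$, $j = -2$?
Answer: $\frac{15876}{25} \approx 635.04$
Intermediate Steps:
$T = - \frac{9}{5}$ ($T = \frac{3}{5} + \frac{1}{5} \left(-12\right) = \frac{3}{5} - \frac{12}{5} = - \frac{9}{5} \approx -1.8$)
$P{\left(O \right)} = -18 + 9 O$ ($P{\left(O \right)} = \left(5 + 4\right) \left(-2 + O\right) = 9 \left(-2 + O\right) = -18 + 9 O$)
$I{\left(o \right)} = o$
$\left(I{\left(9 \right)} + P{\left(T \right)}\right)^{2} = \left(9 + \left(-18 + 9 \left(- \frac{9}{5}\right)\right)\right)^{2} = \left(9 - \frac{171}{5}\right)^{2} = \left(- \frac{126}{5}\right)^{2} = \frac{15876}{25}$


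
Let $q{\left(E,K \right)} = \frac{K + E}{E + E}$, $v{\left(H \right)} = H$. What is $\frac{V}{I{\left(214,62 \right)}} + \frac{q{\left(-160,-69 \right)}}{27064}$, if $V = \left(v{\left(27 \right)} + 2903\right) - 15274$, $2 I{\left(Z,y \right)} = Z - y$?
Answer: $- \frac{26726236929}{164549120} \approx -162.42$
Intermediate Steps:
$q{\left(E,K \right)} = \frac{E + K}{2 E}$
$I{\left(Z,y \right)} = \frac{Z}{2} - \frac{y}{2}$ ($I{\left(Z,y \right)} = \frac{Z - y}{2} = \frac{Z}{2} - \frac{y}{2}$)
$V = -12344$ ($V = \left(27 + 2903\right) - 15274 = 2930 - 15274 = -12344$)
$\frac{V}{I{\left(214,62 \right)}} + \frac{q{\left(-160,-69 \right)}}{27064} = - \frac{12344}{\frac{1}{2} \cdot 214 - 31} + \frac{\frac{1}{2} \frac{1}{-160} \left(-160 - 69\right)}{27064} = - \frac{12344}{107 - 31} + \frac{1}{2} \left(- \frac{1}{160}\right) \left(-229\right) \frac{1}{27064} = - \frac{12344}{76} + \frac{229}{320} \cdot \frac{1}{27064} = \left(-12344\right) \frac{1}{76} + \frac{229}{8660480} = - \frac{3086}{19} + \frac{229}{8660480} = - \frac{26726236929}{164549120}$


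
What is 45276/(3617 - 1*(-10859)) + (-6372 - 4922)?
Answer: -530671/47 ≈ -11291.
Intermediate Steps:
45276/(3617 - 1*(-10859)) + (-6372 - 4922) = 45276/(3617 + 10859) - 11294 = 45276/14476 - 11294 = 45276*(1/14476) - 11294 = 147/47 - 11294 = -530671/47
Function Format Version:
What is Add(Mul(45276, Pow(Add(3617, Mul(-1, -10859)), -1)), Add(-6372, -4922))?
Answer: Rational(-530671, 47) ≈ -11291.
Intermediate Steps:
Add(Mul(45276, Pow(Add(3617, Mul(-1, -10859)), -1)), Add(-6372, -4922)) = Add(Mul(45276, Pow(Add(3617, 10859), -1)), -11294) = Add(Mul(45276, Pow(14476, -1)), -11294) = Add(Mul(45276, Rational(1, 14476)), -11294) = Add(Rational(147, 47), -11294) = Rational(-530671, 47)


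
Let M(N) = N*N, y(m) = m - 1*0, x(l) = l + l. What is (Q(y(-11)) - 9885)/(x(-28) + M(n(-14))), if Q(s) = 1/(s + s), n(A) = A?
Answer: -217471/3080 ≈ -70.607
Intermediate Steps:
x(l) = 2*l
y(m) = m (y(m) = m + 0 = m)
M(N) = N²
Q(s) = 1/(2*s)
(Q(y(-11)) - 9885)/(x(-28) + M(n(-14))) = ((½)/(-11) - 9885)/(2*(-28) + (-14)²) = ((½)*(-1/11) - 9885)/(-56 + 196) = (-1/22 - 9885)/140 = -217471/22*1/140 = -217471/3080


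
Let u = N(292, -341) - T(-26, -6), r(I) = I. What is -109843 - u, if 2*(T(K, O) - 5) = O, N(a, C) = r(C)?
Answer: -109500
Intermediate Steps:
N(a, C) = C
T(K, O) = 5 + O/2
u = -343 (u = -341 - (5 + (½)*(-6)) = -341 - (5 - 3) = -341 - 1*2 = -341 - 2 = -343)
-109843 - u = -109843 - 1*(-343) = -109843 + 343 = -109500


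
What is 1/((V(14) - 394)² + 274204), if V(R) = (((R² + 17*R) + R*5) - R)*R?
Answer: 1/42083360 ≈ 2.3762e-8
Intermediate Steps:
V(R) = R*(R² + 21*R) (V(R) = (((R² + 17*R) + 5*R) - R)*R = ((R² + 22*R) - R)*R = (R² + 21*R)*R = R*(R² + 21*R))
1/((V(14) - 394)² + 274204) = 1/((14²*(21 + 14) - 394)² + 274204) = 1/((196*35 - 394)² + 274204) = 1/((6860 - 394)² + 274204) = 1/(6466² + 274204) = 1/(41809156 + 274204) = 1/42083360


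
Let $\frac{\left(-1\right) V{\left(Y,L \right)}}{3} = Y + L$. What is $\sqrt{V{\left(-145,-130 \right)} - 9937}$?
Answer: $2 i \sqrt{2278} \approx 95.457 i$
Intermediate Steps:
$V{\left(Y,L \right)} = - 3 L - 3 Y$ ($V{\left(Y,L \right)} = - 3 \left(Y + L\right) = - 3 \left(L + Y\right) = - 3 L - 3 Y$)
$\sqrt{V{\left(-145,-130 \right)} - 9937} = \sqrt{\left(\left(-3\right) \left(-130\right) - -435\right) - 9937} = \sqrt{\left(390 + 435\right) - 9937} = \sqrt{825 - 9937} = \sqrt{-9112} = 2 i \sqrt{2278}$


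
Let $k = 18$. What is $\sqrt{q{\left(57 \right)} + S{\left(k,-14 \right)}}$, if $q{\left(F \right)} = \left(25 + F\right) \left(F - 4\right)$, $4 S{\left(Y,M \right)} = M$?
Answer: $\frac{3 \sqrt{1930}}{2} \approx 65.898$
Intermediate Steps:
$S{\left(Y,M \right)} = \frac{M}{4}$
$q{\left(F \right)} = \left(-4 + F\right) \left(25 + F\right)$ ($q{\left(F \right)} = \left(25 + F\right) \left(-4 + F\right) = \left(-4 + F\right) \left(25 + F\right)$)
$\sqrt{q{\left(57 \right)} + S{\left(k,-14 \right)}} = \sqrt{\left(-100 + 57^{2} + 21 \cdot 57\right) + \frac{1}{4} \left(-14\right)} = \sqrt{\left(-100 + 3249 + 1197\right) - \frac{7}{2}} = \sqrt{4346 - \frac{7}{2}} = \sqrt{\frac{8685}{2}} = \frac{3 \sqrt{1930}}{2}$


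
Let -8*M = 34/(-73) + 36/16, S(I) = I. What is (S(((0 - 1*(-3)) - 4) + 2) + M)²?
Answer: 3294225/5456896 ≈ 0.60368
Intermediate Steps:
M = -521/2336 (M = -(34/(-73) + 36/16)/8 = -(34*(-1/73) + 36*(1/16))/8 = -(-34/73 + 9/4)/8 = -⅛*521/292 = -521/2336 ≈ -0.22303)
(S(((0 - 1*(-3)) - 4) + 2) + M)² = ((((0 - 1*(-3)) - 4) + 2) - 521/2336)² = ((((0 + 3) - 4) + 2) - 521/2336)² = (((3 - 4) + 2) - 521/2336)² = ((-1 + 2) - 521/2336)² = (1 - 521/2336)² = (1815/2336)² = 3294225/5456896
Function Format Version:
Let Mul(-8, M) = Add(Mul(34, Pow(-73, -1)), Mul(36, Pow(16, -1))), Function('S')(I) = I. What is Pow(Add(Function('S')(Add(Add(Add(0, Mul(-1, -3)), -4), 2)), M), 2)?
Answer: Rational(3294225, 5456896) ≈ 0.60368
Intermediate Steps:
M = Rational(-521, 2336) (M = Mul(Rational(-1, 8), Add(Mul(34, Pow(-73, -1)), Mul(36, Pow(16, -1)))) = Mul(Rational(-1, 8), Add(Mul(34, Rational(-1, 73)), Mul(36, Rational(1, 16)))) = Mul(Rational(-1, 8), Add(Rational(-34, 73), Rational(9, 4))) = Mul(Rational(-1, 8), Rational(521, 292)) = Rational(-521, 2336) ≈ -0.22303)
Pow(Add(Function('S')(Add(Add(Add(0, Mul(-1, -3)), -4), 2)), M), 2) = Pow(Add(Add(Add(Add(0, Mul(-1, -3)), -4), 2), Rational(-521, 2336)), 2) = Pow(Add(Add(Add(Add(0, 3), -4), 2), Rational(-521, 2336)), 2) = Pow(Add(Add(Add(3, -4), 2), Rational(-521, 2336)), 2) = Pow(Add(Add(-1, 2), Rational(-521, 2336)), 2) = Pow(Add(1, Rational(-521, 2336)), 2) = Pow(Rational(1815, 2336), 2) = Rational(3294225, 5456896)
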